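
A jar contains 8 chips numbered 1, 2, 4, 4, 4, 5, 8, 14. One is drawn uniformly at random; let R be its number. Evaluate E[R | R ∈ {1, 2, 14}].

17/3

P(R ∈ {1, 2, 14}) = 3/8.
Σ over the event: 1·1/8 + 2·1/8 + 14·1/8 = 17/8.
E[R | R ∈ {1, 2, 14}] = (17/8) / (3/8) = 17/3.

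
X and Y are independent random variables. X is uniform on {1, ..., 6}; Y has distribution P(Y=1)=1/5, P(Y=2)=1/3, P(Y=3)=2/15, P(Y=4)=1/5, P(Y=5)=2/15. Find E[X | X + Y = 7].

64/15

P(X + Y = 7) = 1/6.
Summing X·P(x,y) over outcomes with X + Y = 7 gives 32/45.
E[X | X + Y = 7] = (32/45) / (1/6) = 64/15.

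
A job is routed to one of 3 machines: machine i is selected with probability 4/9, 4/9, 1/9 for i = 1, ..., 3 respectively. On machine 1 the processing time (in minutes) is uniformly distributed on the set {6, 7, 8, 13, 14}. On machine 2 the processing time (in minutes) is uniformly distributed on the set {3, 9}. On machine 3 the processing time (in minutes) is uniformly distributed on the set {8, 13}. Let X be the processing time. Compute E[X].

81/10

E[X | machine 1] = (6+7+8+13+14)/5 = 48/5.
E[X | machine 2] = (3+9)/2 = 6.
E[X | machine 3] = (8+13)/2 = 21/2.
By the law of total expectation,
E[X] = (4/9)·(48/5) + (4/9)·(6) + (1/9)·(21/2) = 81/10.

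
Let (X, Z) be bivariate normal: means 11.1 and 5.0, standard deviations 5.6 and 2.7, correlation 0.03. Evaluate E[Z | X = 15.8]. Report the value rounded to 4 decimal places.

5.0680

For a bivariate normal, E[Z | X=x] = μ_Z + ρ·(σ_Z/σ_X)·(x − μ_X).
E[Z | X=15.8] = 5.0 + (0.03)·(2.7/5.6)·(15.8 − (11.1)) = 5.0 + (0.014464)·(4.7) = 5.0680.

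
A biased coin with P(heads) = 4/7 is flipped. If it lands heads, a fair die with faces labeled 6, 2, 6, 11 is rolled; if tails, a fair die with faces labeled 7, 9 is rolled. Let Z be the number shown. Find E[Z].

E[Z | heads] = (6+2+6+11)/4 = 25/4.
E[Z | tails] = (7+9)/2 = 8.
E[Z] = (4/7)·(25/4) + (3/7)·(8) = 7.

7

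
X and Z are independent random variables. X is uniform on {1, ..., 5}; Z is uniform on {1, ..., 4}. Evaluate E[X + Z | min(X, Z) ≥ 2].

P(min(X, Z) ≥ 2) = 3/5.
Summing (X+Z)·P(x,y) over outcomes with min(X, Z) ≥ 2 gives 39/10.
E[X + Z | min(X, Z) ≥ 2] = (39/10) / (3/5) = 13/2.

13/2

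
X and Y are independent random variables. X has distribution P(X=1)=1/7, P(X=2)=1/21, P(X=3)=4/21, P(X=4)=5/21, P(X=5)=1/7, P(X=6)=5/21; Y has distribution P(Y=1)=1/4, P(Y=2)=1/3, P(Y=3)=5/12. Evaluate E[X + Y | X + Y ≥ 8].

101/12

P(X + Y ≥ 8) = 5/21.
Summing (X+Y)·P(x,y) over outcomes with X + Y ≥ 8 gives 505/252.
E[X + Y | X + Y ≥ 8] = (505/252) / (5/21) = 101/12.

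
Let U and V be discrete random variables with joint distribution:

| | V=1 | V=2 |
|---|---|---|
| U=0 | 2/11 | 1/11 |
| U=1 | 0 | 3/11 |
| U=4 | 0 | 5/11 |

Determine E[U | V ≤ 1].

P(V ≤ 1) = 2/11.
Σ U·P over the event = 0·(2/11) = 0.
E[U | V ≤ 1] = (0) / (2/11) = 0.

0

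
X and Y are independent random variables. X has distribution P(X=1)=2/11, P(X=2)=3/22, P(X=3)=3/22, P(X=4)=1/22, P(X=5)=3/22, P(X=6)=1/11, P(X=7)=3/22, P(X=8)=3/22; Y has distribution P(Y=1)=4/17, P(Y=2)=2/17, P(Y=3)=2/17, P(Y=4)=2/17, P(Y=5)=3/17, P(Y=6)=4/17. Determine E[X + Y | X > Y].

P(X > Y) = 98/187.
Summing (X+Y)·P(x,y) over outcomes with X > Y gives 1737/374.
E[X + Y | X > Y] = (1737/374) / (98/187) = 1737/196.

1737/196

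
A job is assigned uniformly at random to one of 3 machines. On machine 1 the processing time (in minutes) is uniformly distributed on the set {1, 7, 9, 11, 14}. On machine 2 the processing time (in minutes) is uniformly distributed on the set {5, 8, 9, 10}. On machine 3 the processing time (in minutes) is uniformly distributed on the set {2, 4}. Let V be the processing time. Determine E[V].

97/15

E[V | machine 1] = (1+7+9+11+14)/5 = 42/5.
E[V | machine 2] = (5+8+9+10)/4 = 8.
E[V | machine 3] = (2+4)/2 = 3.
E[V] = (1/3)·(42/5) + (1/3)·(8) + (1/3)·(3) = 97/15.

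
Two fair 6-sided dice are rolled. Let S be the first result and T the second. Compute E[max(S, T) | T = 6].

Outcomes with T = 6: (1,6), (2,6), (3,6), (4,6), (5,6), (6,6), each with probability 1/36.
E[max(S, T) | T = 6] = (6 + 6 + 6 + 6 + 6 + 6) / 6 = 6.

6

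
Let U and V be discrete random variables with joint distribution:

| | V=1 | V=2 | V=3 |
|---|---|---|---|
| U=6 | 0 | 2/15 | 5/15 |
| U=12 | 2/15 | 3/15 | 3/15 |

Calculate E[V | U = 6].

P(U = 6) = 7/15.
Summing V·P(U=x,V=y) over the conditioning event gives 19/15.
E[V | U = 6] = (19/15) / (7/15) = 19/7.

19/7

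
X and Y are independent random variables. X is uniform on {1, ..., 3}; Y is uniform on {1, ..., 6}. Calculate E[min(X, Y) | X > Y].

Outcomes with X > Y: (2,1), (3,1), (3,2), each with probability 1/18.
E[min(X, Y) | X > Y] = (1 + 1 + 2) / 3 = 4/3.

4/3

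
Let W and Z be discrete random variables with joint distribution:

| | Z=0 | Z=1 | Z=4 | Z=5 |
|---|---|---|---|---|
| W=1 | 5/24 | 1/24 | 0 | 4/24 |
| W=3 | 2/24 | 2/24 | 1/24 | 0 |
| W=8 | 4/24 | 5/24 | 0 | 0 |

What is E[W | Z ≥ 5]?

1

P(Z ≥ 5) = 1/6.
Σ W·P over the event = 1·(4/24) = 1/6.
E[W | Z ≥ 5] = (1/6) / (1/6) = 1.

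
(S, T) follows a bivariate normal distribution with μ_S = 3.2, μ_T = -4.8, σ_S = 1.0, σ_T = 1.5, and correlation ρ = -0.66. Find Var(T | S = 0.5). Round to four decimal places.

1.2699

Var(T | S=x) = (1 − ρ²)·σ_T².
Var(T | S=0.5) = (1.5)²·(1 − (-0.66)²) = 2.25·0.5644 = 1.2699.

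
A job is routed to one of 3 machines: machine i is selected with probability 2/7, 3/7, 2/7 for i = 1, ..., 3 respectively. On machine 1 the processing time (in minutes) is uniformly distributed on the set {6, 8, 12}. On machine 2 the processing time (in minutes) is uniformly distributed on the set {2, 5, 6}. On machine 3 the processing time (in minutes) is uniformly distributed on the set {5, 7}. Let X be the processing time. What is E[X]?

127/21

E[X | machine 1] = (6+8+12)/3 = 26/3.
E[X | machine 2] = (2+5+6)/3 = 13/3.
E[X | machine 3] = (5+7)/2 = 6.
E[X] = (2/7)·(26/3) + (3/7)·(13/3) + (2/7)·(6) = 127/21.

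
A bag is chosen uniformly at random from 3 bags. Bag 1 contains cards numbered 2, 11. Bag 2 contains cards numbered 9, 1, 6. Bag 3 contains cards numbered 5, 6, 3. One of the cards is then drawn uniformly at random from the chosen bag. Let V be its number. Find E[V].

E[V | bag 1] = (2+11)/2 = 13/2.
E[V | bag 2] = (9+1+6)/3 = 16/3.
E[V | bag 3] = (5+6+3)/3 = 14/3.
E[V] = (1/3)·(13/2) + (1/3)·(16/3) + (1/3)·(14/3) = 11/2.

11/2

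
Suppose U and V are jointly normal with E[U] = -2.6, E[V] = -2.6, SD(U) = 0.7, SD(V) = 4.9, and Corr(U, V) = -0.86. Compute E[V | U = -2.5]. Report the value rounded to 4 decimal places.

-3.2020

E[V | U=x] = μ_V + ρ(σ_V/σ_U)(x − μ_U) for jointly normal variables.
E[V | U=-2.5] = -2.6 + (-0.86)·(4.9/0.7)·(-2.5 − (-2.6)) = -2.6 + (-6.02)·(0.1) = -3.2020.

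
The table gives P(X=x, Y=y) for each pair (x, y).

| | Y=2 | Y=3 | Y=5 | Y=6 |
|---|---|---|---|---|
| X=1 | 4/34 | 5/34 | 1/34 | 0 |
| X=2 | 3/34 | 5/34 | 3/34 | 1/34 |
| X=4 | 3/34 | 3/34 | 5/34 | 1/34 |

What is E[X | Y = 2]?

11/5

P(Y = 2) = 5/17.
Σ X·P over the event = 1·(4/34) + 2·(3/34) + 4·(3/34) = 11/17.
E[X | Y = 2] = (11/17) / (5/17) = 11/5.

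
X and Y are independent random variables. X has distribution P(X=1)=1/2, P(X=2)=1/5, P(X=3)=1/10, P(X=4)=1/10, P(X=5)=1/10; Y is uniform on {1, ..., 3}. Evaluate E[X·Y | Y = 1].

21/10

P(Y = 1) = 1/3.
Summing XY·P(x,y) over outcomes with Y = 1 gives 7/10.
E[X·Y | Y = 1] = (7/10) / (1/3) = 21/10.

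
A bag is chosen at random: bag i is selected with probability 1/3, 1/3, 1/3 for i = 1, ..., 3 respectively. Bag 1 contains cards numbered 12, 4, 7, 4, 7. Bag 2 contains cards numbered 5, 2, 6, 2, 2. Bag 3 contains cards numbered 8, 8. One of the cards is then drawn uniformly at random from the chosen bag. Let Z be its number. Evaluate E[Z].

91/15

E[Z | bag 1] = (12+4+7+4+7)/5 = 34/5.
E[Z | bag 2] = (5+2+6+2+2)/5 = 17/5.
E[Z | bag 3] = (8+8)/2 = 8.
By the law of total expectation,
E[Z] = (1/3)·(34/5) + (1/3)·(17/5) + (1/3)·(8) = 91/15.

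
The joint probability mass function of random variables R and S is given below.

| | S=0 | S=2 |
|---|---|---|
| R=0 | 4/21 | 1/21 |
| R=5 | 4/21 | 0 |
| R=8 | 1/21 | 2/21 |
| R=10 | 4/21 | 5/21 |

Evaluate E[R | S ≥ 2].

33/4

P(S ≥ 2) = 8/21.
Σ R·P over the event = 0·(1/21) + 8·(2/21) + 10·(5/21) = 22/7.
E[R | S ≥ 2] = (22/7) / (8/21) = 33/4.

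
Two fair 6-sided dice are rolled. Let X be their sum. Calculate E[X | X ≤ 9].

94/15

P(X ≤ 9) = 5/6.
Σ over the event: 2·1/36 + 3·1/18 + 4·1/12 + 5·1/9 + 6·5/36 + 7·1/6 + 8·5/36 + 9·1/9 = 47/9.
E[X | X ≤ 9] = (47/9) / (5/6) = 94/15.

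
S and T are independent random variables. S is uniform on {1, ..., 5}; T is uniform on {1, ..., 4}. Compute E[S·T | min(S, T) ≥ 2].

21/2

P(min(S, T) ≥ 2) = 3/5.
Summing ST·P(x,y) over outcomes with min(S, T) ≥ 2 gives 63/10.
E[S·T | min(S, T) ≥ 2] = (63/10) / (3/5) = 21/2.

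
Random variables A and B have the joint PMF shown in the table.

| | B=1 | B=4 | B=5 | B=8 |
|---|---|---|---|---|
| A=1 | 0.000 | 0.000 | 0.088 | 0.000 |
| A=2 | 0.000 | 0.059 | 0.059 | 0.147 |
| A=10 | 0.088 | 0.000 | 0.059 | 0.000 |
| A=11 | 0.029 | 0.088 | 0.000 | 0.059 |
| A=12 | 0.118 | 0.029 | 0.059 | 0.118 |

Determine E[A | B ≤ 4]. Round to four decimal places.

9.8516

P(B ≤ 4) = 0.411.
Σ A·P over the event = 2·(0.059) + 10·(0.088) + 11·(0.029) + 11·(0.088) + 12·(0.118) + 12·(0.029) = 4.049.
E[A | B ≤ 4] = (4.049) / (0.411) = 9.8516.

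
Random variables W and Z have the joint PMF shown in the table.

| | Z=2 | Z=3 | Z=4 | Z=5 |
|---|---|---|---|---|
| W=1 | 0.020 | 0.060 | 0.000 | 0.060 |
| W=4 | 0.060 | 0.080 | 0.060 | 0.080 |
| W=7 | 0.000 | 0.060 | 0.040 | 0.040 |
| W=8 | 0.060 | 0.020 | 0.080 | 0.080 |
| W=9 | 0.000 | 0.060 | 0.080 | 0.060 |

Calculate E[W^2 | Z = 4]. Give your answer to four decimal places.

55.8462

P(Z = 4) = 0.260.
Σ W^2·P over the event = 16·(0.060) + 49·(0.040) + 64·(0.080) + 81·(0.080) = 14.520.
E[W^2 | Z = 4] = (14.520) / (0.260) = 55.8462.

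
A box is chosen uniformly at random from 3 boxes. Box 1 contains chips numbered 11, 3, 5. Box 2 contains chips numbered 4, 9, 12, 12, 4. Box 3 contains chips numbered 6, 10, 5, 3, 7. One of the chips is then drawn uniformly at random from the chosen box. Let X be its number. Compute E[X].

311/45

E[X | box 1] = (11+3+5)/3 = 19/3.
E[X | box 2] = (4+9+12+12+4)/5 = 41/5.
E[X | box 3] = (6+10+5+3+7)/5 = 31/5.
E[X] = (1/3)·(19/3) + (1/3)·(41/5) + (1/3)·(31/5) = 311/45.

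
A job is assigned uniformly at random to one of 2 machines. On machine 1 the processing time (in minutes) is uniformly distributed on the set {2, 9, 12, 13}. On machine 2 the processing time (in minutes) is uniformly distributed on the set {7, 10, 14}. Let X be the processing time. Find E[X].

E[X | machine 1] = (2+9+12+13)/4 = 9.
E[X | machine 2] = (7+10+14)/3 = 31/3.
By the law of total expectation,
E[X] = (1/2)·(9) + (1/2)·(31/3) = 29/3.

29/3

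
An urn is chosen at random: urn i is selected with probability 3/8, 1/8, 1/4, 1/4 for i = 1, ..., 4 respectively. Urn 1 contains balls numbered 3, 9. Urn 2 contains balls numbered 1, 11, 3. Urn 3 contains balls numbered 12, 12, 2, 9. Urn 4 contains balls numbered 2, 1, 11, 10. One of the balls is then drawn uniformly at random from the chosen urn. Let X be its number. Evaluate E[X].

E[X | urn 1] = (3+9)/2 = 6.
E[X | urn 2] = (1+11+3)/3 = 5.
E[X | urn 3] = (12+12+2+9)/4 = 35/4.
E[X | urn 4] = (2+1+11+10)/4 = 6.
E[X] = (3/8)·(6) + (1/8)·(5) + (1/4)·(35/4) + (1/4)·(6) = 105/16.

105/16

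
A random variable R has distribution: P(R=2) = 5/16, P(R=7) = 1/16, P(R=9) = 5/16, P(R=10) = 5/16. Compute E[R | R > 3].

P(R > 3) = 11/16.
Σ over the event: 7·1/16 + 9·5/16 + 10·5/16 = 51/8.
E[R | R > 3] = (51/8) / (11/16) = 102/11.

102/11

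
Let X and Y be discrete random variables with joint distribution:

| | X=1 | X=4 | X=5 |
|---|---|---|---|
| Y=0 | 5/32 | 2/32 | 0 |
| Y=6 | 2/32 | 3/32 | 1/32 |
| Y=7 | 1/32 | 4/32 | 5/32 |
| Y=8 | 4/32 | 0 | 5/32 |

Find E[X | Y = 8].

P(Y = 8) = 9/32.
Σ X·P over the event = 1·(4/32) + 5·(5/32) = 29/32.
E[X | Y = 8] = (29/32) / (9/32) = 29/9.

29/9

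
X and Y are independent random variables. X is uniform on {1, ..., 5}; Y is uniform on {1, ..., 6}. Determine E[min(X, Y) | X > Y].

Outcomes with X > Y: (2,1), (3,1), (3,2), (4,1), (4,2), (4,3), (5,1), (5,2), (5,3), (5,4), each with probability 1/30.
E[min(X, Y) | X > Y] = (1 + 1 + 2 + 1 + 2 + 3 + 1 + 2 + 3 + 4) / 10 = 2.

2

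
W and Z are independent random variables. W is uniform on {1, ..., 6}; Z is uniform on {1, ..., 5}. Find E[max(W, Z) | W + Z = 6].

21/5

Outcomes with W + Z = 6: (1,5), (2,4), (3,3), (4,2), (5,1), each with probability 1/30.
E[max(W, Z) | W + Z = 6] = (5 + 4 + 3 + 4 + 5) / 5 = 21/5.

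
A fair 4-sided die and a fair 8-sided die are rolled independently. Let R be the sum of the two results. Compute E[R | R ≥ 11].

P(R ≥ 11) = 3/32.
Σ over the event: 11·1/16 + 12·1/32 = 17/16.
E[R | R ≥ 11] = (17/16) / (3/32) = 34/3.

34/3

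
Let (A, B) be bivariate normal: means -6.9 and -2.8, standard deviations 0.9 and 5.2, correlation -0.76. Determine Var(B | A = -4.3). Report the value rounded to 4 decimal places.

For a bivariate normal, Var(B | A=x) = σ_B²(1 − ρ²).
Var(B | A=-4.3) = (5.2)²·(1 − (-0.76)²) = 27.04·0.4224 = 11.4217.

11.4217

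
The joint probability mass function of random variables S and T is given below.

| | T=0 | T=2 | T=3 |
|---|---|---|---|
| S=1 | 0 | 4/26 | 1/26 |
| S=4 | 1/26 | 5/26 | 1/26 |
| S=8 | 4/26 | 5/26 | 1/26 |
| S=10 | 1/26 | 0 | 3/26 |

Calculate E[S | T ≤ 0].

23/3

P(T ≤ 0) = 3/13.
Σ S·P over the event = 4·(1/26) + 8·(4/26) + 10·(1/26) = 23/13.
E[S | T ≤ 0] = (23/13) / (3/13) = 23/3.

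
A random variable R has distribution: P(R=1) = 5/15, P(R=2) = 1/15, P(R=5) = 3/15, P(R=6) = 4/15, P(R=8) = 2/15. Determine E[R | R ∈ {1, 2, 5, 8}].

P(R ∈ {1, 2, 5, 8}) = 11/15.
Σ over the event: 1·1/3 + 2·1/15 + 5·1/5 + 8·2/15 = 38/15.
E[R | R ∈ {1, 2, 5, 8}] = (38/15) / (11/15) = 38/11.

38/11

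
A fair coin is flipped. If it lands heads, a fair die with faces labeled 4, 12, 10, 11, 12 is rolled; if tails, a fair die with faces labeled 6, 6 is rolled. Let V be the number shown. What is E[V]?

E[V | heads] = (4+12+10+11+12)/5 = 49/5.
E[V | tails] = (6+6)/2 = 6.
By the law of total expectation,
E[V] = (1/2)·(49/5) + (1/2)·(6) = 79/10.

79/10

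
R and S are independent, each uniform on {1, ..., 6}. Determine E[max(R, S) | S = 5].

P(S = 5) = 1/6.
Summing max(R,S)·P(x,y) over outcomes with S = 5 gives 31/36.
E[max(R, S) | S = 5] = (31/36) / (1/6) = 31/6.

31/6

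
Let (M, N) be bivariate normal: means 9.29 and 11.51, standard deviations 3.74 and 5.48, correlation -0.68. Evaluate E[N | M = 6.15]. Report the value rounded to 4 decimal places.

14.6386

For a bivariate normal, E[N | M=x] = μ_N + ρ·(σ_N/σ_M)·(x − μ_M).
E[N | M=6.15] = 11.51 + (-0.68)·(5.48/3.74)·(6.15 − (9.29)) = 11.51 + (-0.99636)·(-3.14) = 14.6386.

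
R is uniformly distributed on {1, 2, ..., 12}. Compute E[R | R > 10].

23/2

Given R > 10, R is equally likely to be any of {11, 12}.
E[R | R > 10] = (11 + 12) / 2 = 23/2.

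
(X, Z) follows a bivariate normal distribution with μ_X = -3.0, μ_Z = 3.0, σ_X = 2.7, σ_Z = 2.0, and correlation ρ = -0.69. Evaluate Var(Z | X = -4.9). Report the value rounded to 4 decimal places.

2.0956

For a bivariate normal, Var(Z | X=x) = σ_Z²(1 − ρ²).
Var(Z | X=-4.9) = (2.0)²·(1 − (-0.69)²) = 4·0.5239 = 2.0956.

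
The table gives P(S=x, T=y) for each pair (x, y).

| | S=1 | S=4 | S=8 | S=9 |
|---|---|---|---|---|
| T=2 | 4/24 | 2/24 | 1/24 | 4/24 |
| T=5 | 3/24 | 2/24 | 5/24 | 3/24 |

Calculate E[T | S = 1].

P(S = 1) = 7/24.
Summing T·P(S=x,T=y) over the conditioning event gives 23/24.
E[T | S = 1] = (23/24) / (7/24) = 23/7.

23/7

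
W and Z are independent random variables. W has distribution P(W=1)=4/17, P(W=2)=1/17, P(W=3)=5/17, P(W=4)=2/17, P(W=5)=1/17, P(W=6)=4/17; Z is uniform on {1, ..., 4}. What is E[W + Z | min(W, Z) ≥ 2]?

P(min(W, Z) ≥ 2) = 39/68.
Summing (W+Z)·P(x,y) over outcomes with min(W, Z) ≥ 2 gives 279/68.
E[W + Z | min(W, Z) ≥ 2] = (279/68) / (39/68) = 93/13.

93/13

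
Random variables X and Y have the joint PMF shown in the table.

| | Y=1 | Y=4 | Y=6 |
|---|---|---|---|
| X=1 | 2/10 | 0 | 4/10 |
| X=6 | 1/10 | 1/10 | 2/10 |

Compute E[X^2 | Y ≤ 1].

38/3

P(Y ≤ 1) = 3/10.
Σ X^2·P over the event = 1·(2/10) + 36·(1/10) = 19/5.
E[X^2 | Y ≤ 1] = (19/5) / (3/10) = 38/3.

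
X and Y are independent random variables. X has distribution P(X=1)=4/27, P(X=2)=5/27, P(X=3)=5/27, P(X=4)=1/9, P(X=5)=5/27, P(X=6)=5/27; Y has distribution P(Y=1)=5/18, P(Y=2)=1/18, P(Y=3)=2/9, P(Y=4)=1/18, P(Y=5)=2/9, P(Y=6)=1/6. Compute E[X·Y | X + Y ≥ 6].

P(X + Y ≥ 6) = 347/486.
Summing XY·P(x,y) over outcomes with X + Y ≥ 6 gives 601/54.
E[X·Y | X + Y ≥ 6] = (601/54) / (347/486) = 5409/347.

5409/347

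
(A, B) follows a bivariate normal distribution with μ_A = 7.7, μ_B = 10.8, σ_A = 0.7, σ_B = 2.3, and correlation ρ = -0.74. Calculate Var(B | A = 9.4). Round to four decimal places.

2.3932

The conditional variance in a bivariate normal is σ_B²(1 − ρ²), independent of x.
Var(B | A=9.4) = (2.3)²·(1 − (-0.74)²) = 5.29·0.4524 = 2.3932.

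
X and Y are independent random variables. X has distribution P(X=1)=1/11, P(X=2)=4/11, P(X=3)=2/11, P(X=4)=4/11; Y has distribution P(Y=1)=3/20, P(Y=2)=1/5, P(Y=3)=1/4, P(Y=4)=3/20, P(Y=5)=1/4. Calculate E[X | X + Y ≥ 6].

P(X + Y ≥ 6) = 131/220.
Summing X·P(x,y) over outcomes with X + Y ≥ 6 gives 419/220.
E[X | X + Y ≥ 6] = (419/220) / (131/220) = 419/131.

419/131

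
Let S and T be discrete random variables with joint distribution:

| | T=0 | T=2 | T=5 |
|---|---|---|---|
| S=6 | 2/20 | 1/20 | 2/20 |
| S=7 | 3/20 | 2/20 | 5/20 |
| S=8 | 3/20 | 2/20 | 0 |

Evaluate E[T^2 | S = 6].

54/5

P(S = 6) = 1/4.
Σ T^2·P over the event = 0·(2/20) + 4·(1/20) + 25·(2/20) = 27/10.
E[T^2 | S = 6] = (27/10) / (1/4) = 54/5.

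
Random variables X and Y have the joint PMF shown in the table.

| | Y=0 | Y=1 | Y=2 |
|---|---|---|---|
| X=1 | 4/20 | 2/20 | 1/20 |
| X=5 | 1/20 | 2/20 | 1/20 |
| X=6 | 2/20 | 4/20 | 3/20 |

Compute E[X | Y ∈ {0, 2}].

P(Y ∈ {0, 2}) = 3/5.
Σ X·P over the event = 1·(4/20) + 1·(1/20) + 5·(1/20) + 5·(1/20) + 6·(2/20) + 6·(3/20) = 9/4.
E[X | Y ∈ {0, 2}] = (9/4) / (3/5) = 15/4.

15/4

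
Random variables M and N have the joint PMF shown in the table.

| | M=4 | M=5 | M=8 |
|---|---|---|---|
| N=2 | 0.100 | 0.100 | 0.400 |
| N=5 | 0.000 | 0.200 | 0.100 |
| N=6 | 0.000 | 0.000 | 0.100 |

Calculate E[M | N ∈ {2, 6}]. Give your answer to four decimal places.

P(N ∈ {2, 6}) = 0.700.
Σ M·P over the event = 4·(0.100) + 5·(0.100) + 8·(0.400) + 8·(0.100) = 4.900.
E[M | N ∈ {2, 6}] = (4.900) / (0.700) = 7.0000.

7.0000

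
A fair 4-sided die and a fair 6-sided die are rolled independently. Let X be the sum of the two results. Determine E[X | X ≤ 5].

4

P(X ≤ 5) = 5/12.
Σ over the event: 2·1/24 + 3·1/12 + 4·1/8 + 5·1/6 = 5/3.
E[X | X ≤ 5] = (5/3) / (5/12) = 4.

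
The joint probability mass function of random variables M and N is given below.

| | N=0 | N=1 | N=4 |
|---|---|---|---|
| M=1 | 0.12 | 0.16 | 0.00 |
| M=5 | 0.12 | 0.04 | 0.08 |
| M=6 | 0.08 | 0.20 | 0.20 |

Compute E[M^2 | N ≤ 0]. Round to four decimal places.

P(N ≤ 0) = 0.32.
Summing M^2·P(M=x,N=y) over the conditioning event gives 6.00.
E[M^2 | N ≤ 0] = (6.00) / (0.32) = 18.7500.

18.7500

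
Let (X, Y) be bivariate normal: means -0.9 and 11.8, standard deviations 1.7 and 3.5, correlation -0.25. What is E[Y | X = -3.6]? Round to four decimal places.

The regression of Y on X has slope ρ·σ_Y/σ_X and passes through (μ_X, μ_Y).
E[Y | X=-3.6] = 11.8 + (-0.25)·(3.5/1.7)·(-3.6 − (-0.9)) = 11.8 + (-0.51471)·(-2.7) = 13.1897.

13.1897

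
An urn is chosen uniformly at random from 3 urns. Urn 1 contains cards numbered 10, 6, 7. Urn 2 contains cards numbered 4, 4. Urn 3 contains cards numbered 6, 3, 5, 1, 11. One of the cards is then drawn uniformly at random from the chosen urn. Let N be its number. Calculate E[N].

E[N | urn 1] = (10+6+7)/3 = 23/3.
E[N | urn 2] = (4+4)/2 = 4.
E[N | urn 3] = (6+3+5+1+11)/5 = 26/5.
E[N] = (1/3)·(23/3) + (1/3)·(4) + (1/3)·(26/5) = 253/45.

253/45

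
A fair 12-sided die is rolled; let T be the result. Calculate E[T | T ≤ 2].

3/2

Given T ≤ 2, T is equally likely to be any of {1, 2}.
E[T | T ≤ 2] = (1 + 2) / 2 = 3/2.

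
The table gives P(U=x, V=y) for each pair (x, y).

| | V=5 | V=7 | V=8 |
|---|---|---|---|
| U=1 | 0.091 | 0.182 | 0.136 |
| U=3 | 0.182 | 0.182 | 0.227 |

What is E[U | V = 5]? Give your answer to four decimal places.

P(V = 5) = 0.273.
Σ U·P over the event = 1·(0.091) + 3·(0.182) = 0.637.
E[U | V = 5] = (0.637) / (0.273) = 2.3333.

2.3333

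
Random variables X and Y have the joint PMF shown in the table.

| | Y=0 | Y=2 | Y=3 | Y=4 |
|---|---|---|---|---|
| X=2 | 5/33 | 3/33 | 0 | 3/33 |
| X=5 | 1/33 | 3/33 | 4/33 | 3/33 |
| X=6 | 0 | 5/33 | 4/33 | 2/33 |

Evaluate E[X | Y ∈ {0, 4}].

24/7

P(Y ∈ {0, 4}) = 14/33.
Σ X·P over the event = 2·(5/33) + 2·(3/33) + 5·(1/33) + 5·(3/33) + 6·(2/33) = 16/11.
E[X | Y ∈ {0, 4}] = (16/11) / (14/33) = 24/7.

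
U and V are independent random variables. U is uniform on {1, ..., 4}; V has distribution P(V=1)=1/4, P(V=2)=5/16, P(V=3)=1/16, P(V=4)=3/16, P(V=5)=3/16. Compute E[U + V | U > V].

P(U > V) = 23/64.
Summing (U+V)·P(x,y) over outcomes with U > V gives 55/32.
E[U + V | U > V] = (55/32) / (23/64) = 110/23.

110/23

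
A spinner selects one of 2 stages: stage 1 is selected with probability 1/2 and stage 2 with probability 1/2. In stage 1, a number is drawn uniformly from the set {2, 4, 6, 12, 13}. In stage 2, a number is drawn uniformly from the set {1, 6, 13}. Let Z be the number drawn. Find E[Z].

E[Z | stage 1] = (2+4+6+12+13)/5 = 37/5.
E[Z | stage 2] = (1+6+13)/3 = 20/3.
E[Z] = (1/2)·(37/5) + (1/2)·(20/3) = 211/30.

211/30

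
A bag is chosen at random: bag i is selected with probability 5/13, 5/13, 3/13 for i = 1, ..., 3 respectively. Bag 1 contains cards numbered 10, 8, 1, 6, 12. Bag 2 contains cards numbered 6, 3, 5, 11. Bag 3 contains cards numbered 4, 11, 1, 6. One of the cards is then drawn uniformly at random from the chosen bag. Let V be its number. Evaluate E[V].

339/52

E[V | bag 1] = (10+8+1+6+12)/5 = 37/5.
E[V | bag 2] = (6+3+5+11)/4 = 25/4.
E[V | bag 3] = (4+11+1+6)/4 = 11/2.
By the law of total expectation,
E[V] = (5/13)·(37/5) + (5/13)·(25/4) + (3/13)·(11/2) = 339/52.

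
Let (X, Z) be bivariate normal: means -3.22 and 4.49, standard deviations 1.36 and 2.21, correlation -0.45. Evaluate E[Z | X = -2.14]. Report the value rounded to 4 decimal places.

3.7003

E[Z | X=x] = μ_Z + ρ(σ_Z/σ_X)(x − μ_X) for jointly normal variables.
E[Z | X=-2.14] = 4.49 + (-0.45)·(2.21/1.36)·(-2.14 − (-3.22)) = 4.49 + (-0.73125)·(1.08) = 3.7003.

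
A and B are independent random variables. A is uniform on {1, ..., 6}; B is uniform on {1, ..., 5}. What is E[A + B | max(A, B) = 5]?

70/9

Outcomes with max(A, B) = 5: (1,5), (2,5), (3,5), (4,5), (5,1), (5,2), (5,3), (5,4), (5,5), each with probability 1/30.
E[A + B | max(A, B) = 5] = (6 + 7 + 8 + 9 + 6 + 7 + 8 + 9 + 10) / 9 = 70/9.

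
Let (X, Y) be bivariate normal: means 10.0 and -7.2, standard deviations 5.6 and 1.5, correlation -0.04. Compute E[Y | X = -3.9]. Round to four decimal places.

-7.0511

The regression of Y on X has slope ρ·σ_Y/σ_X and passes through (μ_X, μ_Y).
E[Y | X=-3.9] = -7.2 + (-0.04)·(1.5/5.6)·(-3.9 − (10.0)) = -7.2 + (-0.010714)·(-13.9) = -7.0511.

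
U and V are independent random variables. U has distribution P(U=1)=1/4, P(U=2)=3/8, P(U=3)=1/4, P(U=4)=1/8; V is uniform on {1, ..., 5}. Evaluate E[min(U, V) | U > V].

3/2

P(U > V) = 1/4.
Summing min(U,V)·P(x,y) over outcomes with U > V gives 3/8.
E[min(U, V) | U > V] = (3/8) / (1/4) = 3/2.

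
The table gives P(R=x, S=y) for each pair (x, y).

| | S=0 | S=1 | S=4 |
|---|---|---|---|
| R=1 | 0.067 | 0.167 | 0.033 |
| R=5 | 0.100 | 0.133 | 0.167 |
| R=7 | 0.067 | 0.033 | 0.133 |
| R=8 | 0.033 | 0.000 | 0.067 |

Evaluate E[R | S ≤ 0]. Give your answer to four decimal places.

4.8689

P(S ≤ 0) = 0.267.
Σ R·P over the event = 1·(0.067) + 5·(0.100) + 7·(0.067) + 8·(0.033) = 1.300.
E[R | S ≤ 0] = (1.300) / (0.267) = 4.8689.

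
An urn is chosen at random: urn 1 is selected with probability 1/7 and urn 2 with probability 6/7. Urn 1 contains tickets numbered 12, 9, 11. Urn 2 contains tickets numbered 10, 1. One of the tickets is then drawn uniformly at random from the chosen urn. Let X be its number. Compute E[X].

E[X | urn 1] = (12+9+11)/3 = 32/3.
E[X | urn 2] = (10+1)/2 = 11/2.
E[X] = (1/7)·(32/3) + (6/7)·(11/2) = 131/21.

131/21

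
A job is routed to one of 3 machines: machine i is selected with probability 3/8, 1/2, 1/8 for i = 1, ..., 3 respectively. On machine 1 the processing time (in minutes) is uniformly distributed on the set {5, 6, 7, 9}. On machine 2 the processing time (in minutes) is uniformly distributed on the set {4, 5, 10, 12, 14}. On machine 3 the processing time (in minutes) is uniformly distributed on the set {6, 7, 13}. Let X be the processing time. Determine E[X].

E[X | machine 1] = (5+6+7+9)/4 = 27/4.
E[X | machine 2] = (4+5+10+12+14)/5 = 9.
E[X | machine 3] = (6+7+13)/3 = 26/3.
By the law of total expectation,
E[X] = (3/8)·(27/4) + (1/2)·(9) + (1/8)·(26/3) = 779/96.

779/96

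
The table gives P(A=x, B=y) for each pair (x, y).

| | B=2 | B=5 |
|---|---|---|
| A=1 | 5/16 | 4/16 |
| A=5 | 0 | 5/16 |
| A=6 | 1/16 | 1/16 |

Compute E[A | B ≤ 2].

P(B ≤ 2) = 3/8.
Σ A·P over the event = 1·(5/16) + 6·(1/16) = 11/16.
E[A | B ≤ 2] = (11/16) / (3/8) = 11/6.

11/6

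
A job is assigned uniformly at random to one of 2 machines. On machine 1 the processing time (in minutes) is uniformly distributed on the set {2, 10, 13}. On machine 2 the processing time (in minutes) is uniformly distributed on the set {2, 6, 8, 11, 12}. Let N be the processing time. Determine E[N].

121/15

E[N | machine 1] = (2+10+13)/3 = 25/3.
E[N | machine 2] = (2+6+8+11+12)/5 = 39/5.
E[N] = (1/2)·(25/3) + (1/2)·(39/5) = 121/15.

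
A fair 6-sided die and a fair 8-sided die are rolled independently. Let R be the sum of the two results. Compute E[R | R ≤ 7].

16/3

P(R ≤ 7) = 7/16.
Σ over the event: 2·1/48 + 3·1/24 + 4·1/16 + 5·1/12 + 6·5/48 + 7·1/8 = 7/3.
E[R | R ≤ 7] = (7/3) / (7/16) = 16/3.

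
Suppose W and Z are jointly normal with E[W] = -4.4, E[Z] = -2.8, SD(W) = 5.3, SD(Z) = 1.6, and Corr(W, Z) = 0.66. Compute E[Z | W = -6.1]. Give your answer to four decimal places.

-3.1387

The regression of Z on W has slope ρ·σ_Z/σ_W and passes through (μ_W, μ_Z).
E[Z | W=-6.1] = -2.8 + (0.66)·(1.6/5.3)·(-6.1 − (-4.4)) = -2.8 + (0.19925)·(-1.7) = -3.1387.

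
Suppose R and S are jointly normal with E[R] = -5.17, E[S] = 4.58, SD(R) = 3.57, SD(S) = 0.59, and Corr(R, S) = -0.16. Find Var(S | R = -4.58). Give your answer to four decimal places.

0.3392

Var(S | R=x) = (1 − ρ²)·σ_S².
Var(S | R=-4.58) = (0.59)²·(1 − (-0.16)²) = 0.3481·0.9744 = 0.3392.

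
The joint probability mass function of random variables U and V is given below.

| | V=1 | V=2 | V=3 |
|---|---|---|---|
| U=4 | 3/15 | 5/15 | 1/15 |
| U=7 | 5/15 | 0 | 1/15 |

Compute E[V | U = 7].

P(U = 7) = 2/5.
Σ V·P over the event = 1·(5/15) + 3·(1/15) = 8/15.
E[V | U = 7] = (8/15) / (2/5) = 4/3.

4/3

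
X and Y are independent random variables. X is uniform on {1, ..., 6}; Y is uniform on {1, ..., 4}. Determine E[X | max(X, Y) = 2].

P(max(X, Y) = 2) = 1/8.
Summing X·P(x,y) over outcomes with max(X, Y) = 2 gives 5/24.
E[X | max(X, Y) = 2] = (5/24) / (1/8) = 5/3.

5/3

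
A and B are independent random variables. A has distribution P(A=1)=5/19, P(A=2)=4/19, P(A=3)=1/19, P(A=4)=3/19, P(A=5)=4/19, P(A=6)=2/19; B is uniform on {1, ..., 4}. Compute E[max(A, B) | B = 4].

P(B = 4) = 1/4.
Summing max(A,B)·P(x,y) over outcomes with B = 4 gives 21/19.
E[max(A, B) | B = 4] = (21/19) / (1/4) = 84/19.

84/19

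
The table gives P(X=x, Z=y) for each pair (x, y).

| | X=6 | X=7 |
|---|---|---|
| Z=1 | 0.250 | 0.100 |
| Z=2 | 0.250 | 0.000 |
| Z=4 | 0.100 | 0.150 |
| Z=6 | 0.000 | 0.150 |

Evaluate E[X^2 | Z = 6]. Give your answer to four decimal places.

49.0000

P(Z = 6) = 0.150.
Σ X^2·P over the event = 49·(0.150) = 7.350.
E[X^2 | Z = 6] = (7.350) / (0.150) = 49.0000.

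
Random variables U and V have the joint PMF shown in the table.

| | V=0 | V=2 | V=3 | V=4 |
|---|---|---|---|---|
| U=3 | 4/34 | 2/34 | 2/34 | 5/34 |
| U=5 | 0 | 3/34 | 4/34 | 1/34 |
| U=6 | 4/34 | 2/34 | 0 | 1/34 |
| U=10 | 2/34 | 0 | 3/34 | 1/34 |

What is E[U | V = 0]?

P(V = 0) = 5/17.
Σ U·P over the event = 3·(4/34) + 6·(4/34) + 10·(2/34) = 28/17.
E[U | V = 0] = (28/17) / (5/17) = 28/5.

28/5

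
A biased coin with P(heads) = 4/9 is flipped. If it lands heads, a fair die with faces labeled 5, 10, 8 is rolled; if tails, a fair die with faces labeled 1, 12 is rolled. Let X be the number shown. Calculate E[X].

379/54

E[X | heads] = (5+10+8)/3 = 23/3.
E[X | tails] = (1+12)/2 = 13/2.
E[X] = (4/9)·(23/3) + (5/9)·(13/2) = 379/54.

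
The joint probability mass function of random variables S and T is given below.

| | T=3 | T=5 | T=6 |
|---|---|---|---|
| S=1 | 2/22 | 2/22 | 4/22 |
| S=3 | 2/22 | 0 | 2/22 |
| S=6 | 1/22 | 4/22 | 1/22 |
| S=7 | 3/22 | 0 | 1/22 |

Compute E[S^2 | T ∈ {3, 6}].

P(T ∈ {3, 6}) = 8/11.
Σ S^2·P over the event = 1·(2/22) + 1·(4/22) + 9·(2/22) + 9·(2/22) + 36·(1/22) + 36·(1/22) + 49·(3/22) + 49·(1/22) = 155/11.
E[S^2 | T ∈ {3, 6}] = (155/11) / (8/11) = 155/8.

155/8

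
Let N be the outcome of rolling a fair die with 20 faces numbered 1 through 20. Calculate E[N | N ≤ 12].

Given N ≤ 12, N is equally likely to be any of {1, 2, 3, 4, 5, 6, 7, 8, 9, 10, 11, 12}.
E[N | N ≤ 12] = (1 + 2 + 3 + 4 + 5 + 6 + 7 + 8 + 9 + 10 + 11 + 12) / 12 = 13/2.

13/2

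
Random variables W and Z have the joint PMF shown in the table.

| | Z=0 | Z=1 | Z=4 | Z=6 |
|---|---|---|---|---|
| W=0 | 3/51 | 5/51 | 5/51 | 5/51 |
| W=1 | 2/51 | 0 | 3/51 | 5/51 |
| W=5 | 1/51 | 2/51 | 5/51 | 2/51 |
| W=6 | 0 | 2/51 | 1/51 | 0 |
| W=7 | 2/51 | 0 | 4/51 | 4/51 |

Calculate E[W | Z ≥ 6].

P(Z ≥ 6) = 16/51.
Σ W·P over the event = 0·(5/51) + 1·(5/51) + 5·(2/51) + 7·(4/51) = 43/51.
E[W | Z ≥ 6] = (43/51) / (16/51) = 43/16.

43/16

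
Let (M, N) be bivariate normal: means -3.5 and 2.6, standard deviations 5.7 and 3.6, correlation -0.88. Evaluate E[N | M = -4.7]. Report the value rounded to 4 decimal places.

The regression of N on M has slope ρ·σ_N/σ_M and passes through (μ_M, μ_N).
E[N | M=-4.7] = 2.6 + (-0.88)·(3.6/5.7)·(-4.7 − (-3.5)) = 2.6 + (-0.55579)·(-1.2) = 3.2669.

3.2669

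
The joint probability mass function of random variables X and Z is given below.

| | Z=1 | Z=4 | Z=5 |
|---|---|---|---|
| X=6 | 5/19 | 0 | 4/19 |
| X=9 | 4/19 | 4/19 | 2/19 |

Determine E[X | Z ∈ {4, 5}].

39/5

P(Z ∈ {4, 5}) = 10/19.
Σ X·P over the event = 6·(4/19) + 9·(4/19) + 9·(2/19) = 78/19.
E[X | Z ∈ {4, 5}] = (78/19) / (10/19) = 39/5.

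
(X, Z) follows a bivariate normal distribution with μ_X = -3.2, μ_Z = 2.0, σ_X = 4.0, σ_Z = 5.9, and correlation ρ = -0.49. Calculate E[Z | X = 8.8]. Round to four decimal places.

For a bivariate normal, E[Z | X=x] = μ_Z + ρ·(σ_Z/σ_X)·(x − μ_X).
E[Z | X=8.8] = 2.0 + (-0.49)·(5.9/4.0)·(8.8 − (-3.2)) = 2.0 + (-0.72275)·(12) = -6.6730.

-6.6730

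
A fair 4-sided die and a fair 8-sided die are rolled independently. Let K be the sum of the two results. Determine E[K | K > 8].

10

P(K > 8) = 5/16.
Σ over the event: 9·1/8 + 10·3/32 + 11·1/16 + 12·1/32 = 25/8.
E[K | K > 8] = (25/8) / (5/16) = 10.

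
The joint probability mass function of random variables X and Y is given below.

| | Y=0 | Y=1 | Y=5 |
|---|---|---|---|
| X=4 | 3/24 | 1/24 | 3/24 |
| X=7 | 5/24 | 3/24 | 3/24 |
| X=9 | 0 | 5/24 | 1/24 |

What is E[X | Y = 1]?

P(Y = 1) = 3/8.
Summing X·P(X=x,Y=y) over the conditioning event gives 35/12.
E[X | Y = 1] = (35/12) / (3/8) = 70/9.

70/9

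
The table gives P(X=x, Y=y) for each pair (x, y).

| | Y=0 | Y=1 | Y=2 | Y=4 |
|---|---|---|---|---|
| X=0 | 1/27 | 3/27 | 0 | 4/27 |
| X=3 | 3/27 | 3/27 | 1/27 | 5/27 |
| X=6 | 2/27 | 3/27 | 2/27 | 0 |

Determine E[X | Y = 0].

P(Y = 0) = 2/9.
Σ X·P over the event = 0·(1/27) + 3·(3/27) + 6·(2/27) = 7/9.
E[X | Y = 0] = (7/9) / (2/9) = 7/2.

7/2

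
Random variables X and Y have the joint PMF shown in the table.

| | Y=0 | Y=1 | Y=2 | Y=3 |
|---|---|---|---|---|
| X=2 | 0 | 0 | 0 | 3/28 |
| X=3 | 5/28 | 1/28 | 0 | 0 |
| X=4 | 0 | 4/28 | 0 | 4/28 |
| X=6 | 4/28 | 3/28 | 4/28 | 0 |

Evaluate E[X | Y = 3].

22/7

P(Y = 3) = 1/4.
Σ X·P over the event = 2·(3/28) + 4·(4/28) = 11/14.
E[X | Y = 3] = (11/14) / (1/4) = 22/7.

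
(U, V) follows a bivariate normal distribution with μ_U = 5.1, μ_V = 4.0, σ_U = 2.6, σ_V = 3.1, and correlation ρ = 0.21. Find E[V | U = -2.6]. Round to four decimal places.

For a bivariate normal, E[V | U=x] = μ_V + ρ·(σ_V/σ_U)·(x − μ_U).
E[V | U=-2.6] = 4.0 + (0.21)·(3.1/2.6)·(-2.6 − (5.1)) = 4.0 + (0.250385)·(-7.7) = 2.0720.

2.0720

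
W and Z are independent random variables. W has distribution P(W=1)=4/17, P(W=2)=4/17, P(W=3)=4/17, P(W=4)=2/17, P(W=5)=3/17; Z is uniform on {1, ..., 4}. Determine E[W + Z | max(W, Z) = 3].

P(max(W, Z) = 3) = 5/17.
Summing (W+Z)·P(x,y) over outcomes with max(W, Z) = 3 gives 24/17.
E[W + Z | max(W, Z) = 3] = (24/17) / (5/17) = 24/5.

24/5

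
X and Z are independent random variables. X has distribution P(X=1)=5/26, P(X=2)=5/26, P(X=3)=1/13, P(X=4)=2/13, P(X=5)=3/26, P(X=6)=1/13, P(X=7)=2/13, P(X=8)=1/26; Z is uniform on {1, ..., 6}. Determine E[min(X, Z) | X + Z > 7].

P(X + Z > 7) = 73/156.
Summing min(X,Z)·P(x,y) over outcomes with X + Z > 7 gives 133/78.
E[min(X, Z) | X + Z > 7] = (133/78) / (73/156) = 266/73.

266/73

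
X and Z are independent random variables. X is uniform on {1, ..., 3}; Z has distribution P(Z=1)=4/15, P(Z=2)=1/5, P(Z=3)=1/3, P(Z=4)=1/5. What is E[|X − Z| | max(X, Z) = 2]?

7/10

P(max(X, Z) = 2) = 2/9.
Summing |X−Z|·P(x,y) over outcomes with max(X, Z) = 2 gives 7/45.
E[|X − Z| | max(X, Z) = 2] = (7/45) / (2/9) = 7/10.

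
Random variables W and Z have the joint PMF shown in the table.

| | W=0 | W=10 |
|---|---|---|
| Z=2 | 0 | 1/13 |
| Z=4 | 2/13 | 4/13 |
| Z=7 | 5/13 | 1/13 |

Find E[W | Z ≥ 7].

P(Z ≥ 7) = 6/13.
Σ W·P over the event = 0·(5/13) + 10·(1/13) = 10/13.
E[W | Z ≥ 7] = (10/13) / (6/13) = 5/3.

5/3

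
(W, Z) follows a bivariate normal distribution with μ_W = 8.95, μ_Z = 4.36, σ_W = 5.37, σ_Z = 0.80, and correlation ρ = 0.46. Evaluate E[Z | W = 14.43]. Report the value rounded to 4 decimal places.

For a bivariate normal, E[Z | W=x] = μ_Z + ρ·(σ_Z/σ_W)·(x − μ_W).
E[Z | W=14.43] = 4.36 + (0.46)·(0.80/5.37)·(14.43 − (8.95)) = 4.36 + (0.068529)·(5.48) = 4.7355.

4.7355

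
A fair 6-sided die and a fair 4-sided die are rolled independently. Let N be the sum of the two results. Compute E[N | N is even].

P(N is even) = 1/2.
Σ over the event: 2·1/24 + 4·1/8 + 6·1/6 + 8·1/8 + 10·1/24 = 3.
E[N | N is even] = (3) / (1/2) = 6.

6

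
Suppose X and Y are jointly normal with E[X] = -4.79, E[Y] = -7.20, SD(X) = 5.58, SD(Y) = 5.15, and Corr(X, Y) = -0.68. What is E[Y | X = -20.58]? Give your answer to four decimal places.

E[Y | X=x] = μ_Y + ρ(σ_Y/σ_X)(x − μ_X) for jointly normal variables.
E[Y | X=-20.58] = -7.20 + (-0.68)·(5.15/5.58)·(-20.58 − (-4.79)) = -7.20 + (-0.6276)·(-15.79) = 2.7098.

2.7098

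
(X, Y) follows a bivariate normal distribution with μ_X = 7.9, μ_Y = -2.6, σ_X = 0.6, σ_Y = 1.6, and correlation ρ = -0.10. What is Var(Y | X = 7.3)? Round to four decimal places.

The conditional variance in a bivariate normal is σ_Y²(1 − ρ²), independent of x.
Var(Y | X=7.3) = (1.6)²·(1 − (-0.10)²) = 2.56·0.99 = 2.5344.

2.5344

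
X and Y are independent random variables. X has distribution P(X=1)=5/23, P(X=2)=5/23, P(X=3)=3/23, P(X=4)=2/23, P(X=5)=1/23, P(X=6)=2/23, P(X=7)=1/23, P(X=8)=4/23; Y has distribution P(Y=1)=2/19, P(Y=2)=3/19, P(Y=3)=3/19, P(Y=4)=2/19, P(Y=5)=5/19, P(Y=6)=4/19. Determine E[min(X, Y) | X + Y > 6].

901/276

P(X + Y > 6) = 12/19.
Summing min(X,Y)·P(x,y) over outcomes with X + Y > 6 gives 901/437.
E[min(X, Y) | X + Y > 6] = (901/437) / (12/19) = 901/276.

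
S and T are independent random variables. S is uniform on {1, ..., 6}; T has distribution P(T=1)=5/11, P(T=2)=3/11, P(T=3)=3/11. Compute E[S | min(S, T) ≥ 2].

P(min(S, T) ≥ 2) = 5/11.
Summing S·P(x,y) over outcomes with min(S, T) ≥ 2 gives 20/11.
E[S | min(S, T) ≥ 2] = (20/11) / (5/11) = 4.

4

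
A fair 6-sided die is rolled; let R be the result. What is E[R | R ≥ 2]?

4

Given R ≥ 2, R is equally likely to be any of {2, 3, 4, 5, 6}.
E[R | R ≥ 2] = (2 + 3 + 4 + 5 + 6) / 5 = 4.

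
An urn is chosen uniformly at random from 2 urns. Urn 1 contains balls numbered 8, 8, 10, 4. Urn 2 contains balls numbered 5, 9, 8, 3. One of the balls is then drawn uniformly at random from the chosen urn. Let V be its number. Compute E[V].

55/8

E[V | urn 1] = (8+8+10+4)/4 = 15/2.
E[V | urn 2] = (5+9+8+3)/4 = 25/4.
By the law of total expectation,
E[V] = (1/2)·(15/2) + (1/2)·(25/4) = 55/8.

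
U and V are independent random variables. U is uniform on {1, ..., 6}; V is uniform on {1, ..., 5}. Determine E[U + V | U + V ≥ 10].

31/3

Outcomes with U + V ≥ 10: (5,5), (6,4), (6,5), each with probability 1/30.
E[U + V | U + V ≥ 10] = (10 + 10 + 11) / 3 = 31/3.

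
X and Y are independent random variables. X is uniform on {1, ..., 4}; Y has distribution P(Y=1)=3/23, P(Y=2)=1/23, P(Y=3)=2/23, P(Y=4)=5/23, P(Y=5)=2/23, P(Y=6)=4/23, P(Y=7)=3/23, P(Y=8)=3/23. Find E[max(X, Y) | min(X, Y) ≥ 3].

106/19

P(min(X, Y) ≥ 3) = 19/46.
Summing max(X,Y)·P(x,y) over outcomes with min(X, Y) ≥ 3 gives 53/23.
E[max(X, Y) | min(X, Y) ≥ 3] = (53/23) / (19/46) = 106/19.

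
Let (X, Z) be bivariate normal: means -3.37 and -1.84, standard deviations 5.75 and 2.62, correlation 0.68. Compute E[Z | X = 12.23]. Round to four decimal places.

2.9936

The regression of Z on X has slope ρ·σ_Z/σ_X and passes through (μ_X, μ_Z).
E[Z | X=12.23] = -1.84 + (0.68)·(2.62/5.75)·(12.23 − (-3.37)) = -1.84 + (0.309843)·(15.6) = 2.9936.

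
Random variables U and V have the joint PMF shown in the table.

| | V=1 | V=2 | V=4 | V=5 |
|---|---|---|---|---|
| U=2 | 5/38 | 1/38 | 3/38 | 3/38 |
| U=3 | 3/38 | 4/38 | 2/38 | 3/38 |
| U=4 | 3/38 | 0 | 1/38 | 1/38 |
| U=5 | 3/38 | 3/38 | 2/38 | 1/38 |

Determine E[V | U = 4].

P(U = 4) = 5/38.
Σ V·P over the event = 1·(3/38) + 4·(1/38) + 5·(1/38) = 6/19.
E[V | U = 4] = (6/19) / (5/38) = 12/5.

12/5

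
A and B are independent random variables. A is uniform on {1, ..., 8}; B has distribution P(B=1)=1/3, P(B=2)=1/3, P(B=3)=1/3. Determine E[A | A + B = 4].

2

P(A + B = 4) = 1/8.
Summing A·P(x,y) over outcomes with A + B = 4 gives 1/4.
E[A | A + B = 4] = (1/4) / (1/8) = 2.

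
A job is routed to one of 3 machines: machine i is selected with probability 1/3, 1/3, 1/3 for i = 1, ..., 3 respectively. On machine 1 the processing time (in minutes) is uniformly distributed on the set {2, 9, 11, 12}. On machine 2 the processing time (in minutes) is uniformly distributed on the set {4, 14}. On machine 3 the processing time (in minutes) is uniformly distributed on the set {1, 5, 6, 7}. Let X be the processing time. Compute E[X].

E[X | machine 1] = (2+9+11+12)/4 = 17/2.
E[X | machine 2] = (4+14)/2 = 9.
E[X | machine 3] = (1+5+6+7)/4 = 19/4.
By the law of total expectation,
E[X] = (1/3)·(17/2) + (1/3)·(9) + (1/3)·(19/4) = 89/12.

89/12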